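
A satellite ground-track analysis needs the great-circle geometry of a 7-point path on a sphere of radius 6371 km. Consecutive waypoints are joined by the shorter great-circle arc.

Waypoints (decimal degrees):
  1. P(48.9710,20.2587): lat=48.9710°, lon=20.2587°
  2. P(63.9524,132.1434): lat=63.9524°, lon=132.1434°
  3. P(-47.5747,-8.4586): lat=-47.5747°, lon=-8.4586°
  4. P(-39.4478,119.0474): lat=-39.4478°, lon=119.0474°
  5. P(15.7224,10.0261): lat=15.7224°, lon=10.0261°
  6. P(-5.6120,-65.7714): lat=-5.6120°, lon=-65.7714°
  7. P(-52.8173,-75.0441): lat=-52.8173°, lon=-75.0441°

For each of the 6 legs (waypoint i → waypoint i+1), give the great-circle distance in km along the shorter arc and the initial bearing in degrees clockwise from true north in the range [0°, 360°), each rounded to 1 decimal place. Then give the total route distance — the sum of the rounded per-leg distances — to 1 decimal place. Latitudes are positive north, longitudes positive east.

Leg 1: dist=6141.1 km, bearing=29.7°
Leg 2: dist=17028.3 km, bearing=288.6°
Leg 3: dist=9036.5 km, bearing=141.7°
Leg 4: dist=12730.0 km, bearing=270.6°
Leg 5: dist=8669.1 km, bearing=260.6°
Leg 6: dist=5316.9 km, bearing=187.6°
Total: 58921.9 km

Leg 1: φ1=0.8547052, φ2=1.1161799, Δφ=0.2614748, Δλ=1.9527564 rad; a=sin²(Δφ/2)+cosφ1·cosφ2·sin²(Δλ/2)=0.2148445701; c=2·atan2(√a, √(1-a))=0.963912084; dist=6371·c=6141.084 ≈ 6141.1 km; running total=6141.1 km
Leg 1 bearing: y=sinΔλ·cosφ2=0.40747304, x=cosφ1·sinφ2-sinφ1·cosφ2·cosΔλ=0.71323996; θ=atan2(y, x)=29.7393° ≈ 29.7°
Leg 2: φ1=1.1161799, φ2=-0.8303352, Δφ=-1.9465151, Δλ=-2.4539678 rad; a=sin²(Δφ/2)+cosφ1·cosφ2·sin²(Δλ/2)=0.9460523305; c=2·atan2(√a, √(1-a))=2.672778381; dist=6371·c=17028.271 ≈ 17028.3 km; running total=23169.4 km
Leg 2 bearing: y=sinΔλ·cosφ2=-0.42818903, x=cosφ1·sinφ2-sinφ1·cosφ2·cosΔλ=0.14423393; θ=atan2(y, x)=-71.3841° <0 so +360° → 288.6159° ≈ 288.6°
Leg 3: φ1=-0.8303352, φ2=-0.6884940, Δφ=0.1418412, Δλ=2.2253995 rad; a=sin²(Δφ/2)+cosφ1·cosφ2·sin²(Δλ/2)=0.4240855521; c=2·atan2(√a, √(1-a))=1.418377969; dist=6371·c=9036.486 ≈ 9036.5 km; running total=32205.9 km
Leg 3 bearing: y=sinΔλ·cosφ2=0.61258121, x=cosφ1·sinφ2-sinφ1·cosφ2·cosΔλ=-0.77568824; θ=atan2(y, x)=141.7009° ≈ 141.7°
Leg 4: φ1=-0.6884940, φ2=0.2744076, Δφ=0.9629016, Δλ=-1.9027806 rad; a=sin²(Δφ/2)+cosφ1·cosφ2·sin²(Δλ/2)=0.7072159943; c=2·atan2(√a, √(1-a))=1.998114908; dist=6371·c=12729.990 ≈ 12730.0 km; running total=44935.9 km
Leg 4 bearing: y=sinΔλ·cosφ2=-0.91002626, x=cosφ1·sinφ2-sinφ1·cosφ2·cosΔλ=0.00991589; θ=atan2(y, x)=-89.3757° <0 so +360° → 270.6243° ≈ 270.6°
Leg 5: φ1=0.2744076, φ2=-0.0979479, Δφ=-0.3723555, Δλ=-1.3229159 rad; a=sin²(Δφ/2)+cosφ1·cosφ2·sin²(Δλ/2)=0.3957305087; c=2·atan2(√a, √(1-a))=1.360715467; dist=6371·c=8669.118 ≈ 8669.1 km; running total=53605.0 km
Leg 5 bearing: y=sinΔλ·cosφ2=-0.96478809, x=cosφ1·sinφ2-sinφ1·cosφ2·cosΔλ=-0.16029797; θ=atan2(y, x)=-99.4334° <0 so +360° → 260.5666° ≈ 260.6°
Leg 6: φ1=-0.0979479, φ2=-0.9218358, Δφ=-0.8238879, Δλ=-0.1618391 rad; a=sin²(Δφ/2)+cosφ1·cosφ2·sin²(Δλ/2)=0.1642430552; c=2·atan2(√a, √(1-a))=0.834546368; dist=6371·c=5316.895 ≈ 5316.9 km; running total=58921.9 km
Leg 6 bearing: y=sinΔλ·cosφ2=-0.09738247, x=cosφ1·sinφ2-sinφ1·cosφ2·cosΔλ=-0.73456501; θ=atan2(y, x)=-172.4482° <0 so +360° → 187.5518° ≈ 187.6°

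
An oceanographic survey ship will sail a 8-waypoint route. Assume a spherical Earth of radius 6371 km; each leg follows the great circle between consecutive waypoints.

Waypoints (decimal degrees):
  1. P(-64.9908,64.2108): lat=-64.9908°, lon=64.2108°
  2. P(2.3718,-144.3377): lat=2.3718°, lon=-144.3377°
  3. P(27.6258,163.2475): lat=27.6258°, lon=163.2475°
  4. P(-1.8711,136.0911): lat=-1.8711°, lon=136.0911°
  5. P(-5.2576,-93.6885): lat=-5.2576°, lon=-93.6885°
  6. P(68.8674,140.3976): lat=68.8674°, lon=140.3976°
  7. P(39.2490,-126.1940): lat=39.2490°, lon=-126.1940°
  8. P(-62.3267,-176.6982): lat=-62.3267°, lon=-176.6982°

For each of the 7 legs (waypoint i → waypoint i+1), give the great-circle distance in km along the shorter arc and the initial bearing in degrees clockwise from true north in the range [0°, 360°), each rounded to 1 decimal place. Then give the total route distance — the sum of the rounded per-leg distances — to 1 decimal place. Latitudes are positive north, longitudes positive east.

Leg 1: dist=12688.9 km, bearing=148.5°
Leg 2: dist=6227.4 km, bearing=302.1°
Leg 3: dist=4380.8 km, bearing=226.0°
Leg 4: dist=14429.5 km, bearing=98.4°
Leg 5: dist=11922.4 km, bearing=342.2°
Leg 6: dist=6116.0 km, bearing=70.7°
Leg 7: dist=12160.7 km, bearing=202.3°
Total: 67925.7 km

Leg 1: φ1=-1.1343034, φ2=0.0413957, Δφ=1.1756992, Δλ=-3.6398580 rad; a=sin²(Δφ/2)+cosφ1·cosφ2·sin²(Δλ/2)=0.7042733790; c=2·atan2(√a, √(1-a))=1.991657641; dist=6371·c=12688.851 ≈ 12688.9 km; running total=12688.9 km
Leg 1 bearing: y=sinΔλ·cosφ2=0.47749308, x=cosφ1·sinφ2-sinφ1·cosφ2·cosΔλ=-0.77787525; θ=atan2(y, x)=148.4566° ≈ 148.5°
Leg 2: φ1=0.0413957, φ2=0.4821612, Δφ=0.4407654, Δλ=5.3683745 rad; a=sin²(Δφ/2)+cosφ1·cosφ2·sin²(Δλ/2)=0.2204346512; c=2·atan2(√a, √(1-a))=0.977459413; dist=6371·c=6227.394 ≈ 6227.4 km; running total=18916.3 km
Leg 2 bearing: y=sinΔλ·cosφ2=-0.70210417, x=cosφ1·sinφ2-sinφ1·cosφ2·cosΔλ=0.44093377; θ=atan2(y, x)=-57.8705° <0 so +360° → 302.1295° ≈ 302.1°
Leg 3: φ1=0.4821612, φ2=-0.0326569, Δφ=-0.5148180, Δλ=-0.4739686 rad; a=sin²(Δφ/2)+cosφ1·cosφ2·sin²(Δλ/2)=0.1136170806; c=2·atan2(√a, √(1-a))=0.687608891; dist=6371·c=4380.756 ≈ 4380.8 km; running total=23297.1 km
Leg 3 bearing: y=sinΔλ·cosφ2=-0.45617762, x=cosφ1·sinφ2-sinφ1·cosφ2·cosΔλ=-0.44128781; θ=atan2(y, x)=-134.0495° <0 so +360° → 225.9505° ≈ 226.0°
Leg 4: φ1=-0.0326569, φ2=-0.0917624, Δφ=-0.0591056, Δλ=-4.0104106 rad; a=sin²(Δφ/2)+cosφ1·cosφ2·sin²(Δλ/2)=0.8198390427; c=2·atan2(√a, √(1-a))=2.264875710; dist=6371·c=14429.523 ≈ 14429.5 km; running total=37726.6 km
Leg 4 bearing: y=sinΔλ·cosφ2=0.76035368, x=cosφ1·sinφ2-sinφ1·cosφ2·cosΔλ=-0.11257989; θ=atan2(y, x)=98.4222° ≈ 98.4°
Leg 5: φ1=-0.0917624, φ2=1.2019629, Δφ=1.2937253, Δλ=4.0855732 rad; a=sin²(Δφ/2)+cosφ1·cosφ2·sin²(Δλ/2)=0.6480278693; c=2·atan2(√a, √(1-a))=1.871356944; dist=6371·c=11922.415 ≈ 11922.4 km; running total=49649.0 km
Leg 5 bearing: y=sinΔλ·cosφ2=-0.29199106, x=cosφ1·sinφ2-sinφ1·cosφ2·cosΔλ=0.90944611; θ=atan2(y, x)=-17.8000° <0 so +360° → 342.2000° ≈ 342.2°
Leg 6: φ1=1.2019629, φ2=0.6850243, Δφ=-0.5169386, Δλ=-4.6529012 rad; a=sin²(Δφ/2)+cosφ1·cosφ2·sin²(Δλ/2)=0.2132282317; c=2·atan2(√a, √(1-a))=0.959971251; dist=6371·c=6115.977 ≈ 6116.0 km; running total=55765.0 km
Leg 6 bearing: y=sinΔλ·cosφ2=0.77303386, x=cosφ1·sinφ2-sinφ1·cosφ2·cosΔλ=0.27104697; θ=atan2(y, x)=70.6779° ≈ 70.7°
Leg 7: φ1=0.6850243, φ2=-1.0878061, Δφ=-1.7728304, Δλ=-0.8814646 rad; a=sin²(Δφ/2)+cosφ1·cosφ2·sin²(Δλ/2)=0.6657846937; c=2·atan2(√a, √(1-a))=1.908762906; dist=6371·c=12160.728 ≈ 12160.7 km; running total=67925.7 km
Leg 7 bearing: y=sinΔλ·cosφ2=-0.35838680, x=cosφ1·sinφ2-sinφ1·cosφ2·cosΔλ=-0.87270880; θ=atan2(y, x)=-157.6740° <0 so +360° → 202.3260° ≈ 202.3°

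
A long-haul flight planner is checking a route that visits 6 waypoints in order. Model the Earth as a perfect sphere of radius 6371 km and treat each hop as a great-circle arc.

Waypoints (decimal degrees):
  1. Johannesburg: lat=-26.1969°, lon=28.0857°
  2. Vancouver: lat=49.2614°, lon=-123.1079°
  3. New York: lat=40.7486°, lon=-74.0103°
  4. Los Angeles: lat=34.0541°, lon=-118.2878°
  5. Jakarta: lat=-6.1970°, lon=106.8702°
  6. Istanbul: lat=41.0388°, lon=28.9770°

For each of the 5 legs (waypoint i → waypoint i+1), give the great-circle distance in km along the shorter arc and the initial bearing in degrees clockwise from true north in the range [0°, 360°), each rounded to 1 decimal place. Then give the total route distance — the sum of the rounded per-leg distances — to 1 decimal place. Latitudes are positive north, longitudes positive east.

Leg 1: dist=16451.5 km, bearing=323.7°
Leg 2: dist=3901.3 km, bearing=85.0°
Leg 3: dist=3938.8 km, bearing=273.7°
Leg 4: dist=14442.7 km, bearing=293.3°
Leg 5: dist=9456.4 km, bearing=312.2°
Total: 48190.7 km

Leg 1: φ1=-0.4572222, φ2=0.8597736, Δφ=1.3169958, Δλ=-2.6388261 rad; a=sin²(Δφ/2)+cosφ1·cosφ2·sin²(Δλ/2)=0.9238006217; c=2·atan2(√a, √(1-a))=2.582244614; dist=6371·c=16451.480 ≈ 16451.5 km; running total=16451.5 km
Leg 1 bearing: y=sinΔλ·cosφ2=-0.31446067, x=cosφ1·sinφ2-sinφ1·cosφ2·cosΔλ=0.42741856; θ=atan2(y, x)=-36.3427° <0 so +360° → 323.6573° ≈ 323.7°
Leg 2: φ1=0.8597736, φ2=0.7111972, Δφ=-0.1485764, Δλ=0.8569148 rad; a=sin²(Δφ/2)+cosφ1·cosφ2·sin²(Δλ/2)=0.0908495505; c=2·atan2(√a, √(1-a))=0.612347596; dist=6371·c=3901.267 ≈ 3901.3 km; running total=20352.8 km
Leg 2 bearing: y=sinΔλ·cosφ2=0.57259940, x=cosφ1·sinφ2-sinφ1·cosφ2·cosΔλ=0.05013548; θ=atan2(y, x)=84.9961° ≈ 85.0°
Leg 3: φ1=0.7111972, φ2=0.5943562, Δφ=-0.1168411, Δλ=-0.7727882 rad; a=sin²(Δφ/2)+cosφ1·cosφ2·sin²(Δλ/2)=0.0925475651; c=2·atan2(√a, √(1-a))=0.618231283; dist=6371·c=3938.752 ≈ 3938.8 km; running total=24291.6 km
Leg 3 bearing: y=sinΔλ·cosφ2=-0.57841059, x=cosφ1·sinφ2-sinφ1·cosφ2·cosΔλ=0.03703028; θ=atan2(y, x)=-86.3369° <0 so +360° → 273.6631° ≈ 273.7°
Leg 4: φ1=0.5943562, φ2=-0.1081581, Δφ=-0.7025142, Δλ=3.9297484 rad; a=sin²(Δφ/2)+cosφ1·cosφ2·sin²(Δλ/2)=0.8206303453; c=2·atan2(√a, √(1-a))=2.266936439; dist=6371·c=14442.652 ≈ 14442.7 km; running total=38734.3 km
Leg 4 bearing: y=sinΔλ·cosφ2=-0.70491075, x=cosφ1·sinφ2-sinφ1·cosφ2·cosΔλ=0.30312632; θ=atan2(y, x)=-66.7313° <0 so +360° → 293.2687° ≈ 293.3°
Leg 5: φ1=-0.1081581, φ2=0.7162622, Δφ=0.8244202, Δλ=-1.3594928 rad; a=sin²(Δφ/2)+cosφ1·cosφ2·sin²(Δλ/2)=0.4568019256; c=2·atan2(√a, √(1-a))=1.484292334; dist=6371·c=9456.426 ≈ 9456.4 km; running total=48190.7 km
Leg 5 bearing: y=sinΔλ·cosφ2=-0.73748903, x=cosφ1·sinφ2-sinφ1·cosφ2·cosΔλ=0.66981015; θ=atan2(y, x)=-47.7533° <0 so +360° → 312.2467° ≈ 312.2°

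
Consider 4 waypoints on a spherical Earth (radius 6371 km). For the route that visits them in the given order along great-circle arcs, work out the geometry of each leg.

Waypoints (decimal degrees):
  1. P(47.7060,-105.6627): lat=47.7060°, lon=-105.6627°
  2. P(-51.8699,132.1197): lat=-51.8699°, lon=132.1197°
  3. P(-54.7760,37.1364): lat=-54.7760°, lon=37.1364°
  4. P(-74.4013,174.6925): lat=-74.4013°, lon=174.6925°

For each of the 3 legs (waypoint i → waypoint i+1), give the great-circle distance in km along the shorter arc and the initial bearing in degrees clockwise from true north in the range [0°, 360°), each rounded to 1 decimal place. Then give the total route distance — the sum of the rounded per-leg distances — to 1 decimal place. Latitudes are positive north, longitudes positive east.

Leg 1: dist=15951.3 km, bearing=241.3°
Leg 2: dist=5814.5 km, bearing=226.6°
Leg 3: dist=5309.6 km, bearing=165.8°
Total: 27075.4 km

Leg 1: φ1=0.8326268, φ2=-0.9053005, Δφ=-1.7379273, Δλ=4.1500858 rad; a=sin²(Δφ/2)+cosφ1·cosφ2·sin²(Δλ/2)=0.9016885040; c=2·atan2(√a, √(1-a))=2.503741200; dist=6371·c=15951.335 ≈ 15951.3 km; running total=15951.3 km
Leg 1 bearing: y=sinΔλ·cosφ2=-0.52238020, x=cosφ1·sinφ2-sinφ1·cosφ2·cosΔλ=-0.28583966; θ=atan2(y, x)=-118.6869° <0 so +360° → 241.3131° ≈ 241.3°
Leg 2: φ1=-0.9053005, φ2=-0.9560216, Δφ=-0.0507210, Δλ=-1.6577713 rad; a=sin²(Δφ/2)+cosφ1·cosφ2·sin²(Δλ/2)=0.1941751498; c=2·atan2(√a, √(1-a))=0.912652163; dist=6371·c=5814.507 ≈ 5814.5 km; running total=21765.8 km
Leg 2 bearing: y=sinΔλ·cosφ2=-0.57459438, x=cosφ1·sinφ2-sinφ1·cosφ2·cosΔλ=-0.54380690; θ=atan2(y, x)=-133.4232° <0 so +360° → 226.5768° ≈ 226.6°
Leg 3: φ1=-0.9560216, φ2=-1.2985477, Δφ=-0.3425261, Δλ=2.4008069 rad; a=sin²(Δφ/2)+cosφ1·cosφ2·sin²(Δλ/2)=0.1638168658; c=2·atan2(√a, √(1-a))=0.833395446; dist=6371·c=5309.562 ≈ 5309.6 km; running total=27075.4 km
Leg 3 bearing: y=sinΔλ·cosφ2=0.18147063, x=cosφ1·sinφ2-sinφ1·cosφ2·cosΔλ=-0.71762944; θ=atan2(y, x)=165.8088° ≈ 165.8°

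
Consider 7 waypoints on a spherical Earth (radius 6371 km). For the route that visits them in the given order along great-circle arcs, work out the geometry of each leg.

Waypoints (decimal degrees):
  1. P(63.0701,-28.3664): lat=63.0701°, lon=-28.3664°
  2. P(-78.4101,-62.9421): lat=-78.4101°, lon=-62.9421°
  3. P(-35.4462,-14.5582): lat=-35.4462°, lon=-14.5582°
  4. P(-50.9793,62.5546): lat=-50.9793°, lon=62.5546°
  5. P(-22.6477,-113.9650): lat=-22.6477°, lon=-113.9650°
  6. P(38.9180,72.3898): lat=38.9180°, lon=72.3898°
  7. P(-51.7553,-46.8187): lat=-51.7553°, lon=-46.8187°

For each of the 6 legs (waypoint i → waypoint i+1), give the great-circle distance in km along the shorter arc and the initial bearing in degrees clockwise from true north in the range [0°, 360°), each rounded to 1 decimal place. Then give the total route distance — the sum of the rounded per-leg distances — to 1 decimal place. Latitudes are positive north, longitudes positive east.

Leg 1: dist=15899.1 km, bearing=190.9°
Leg 2: dist=5271.2 km, bearing=55.8°
Leg 3: dist=6182.5 km, bearing=131.9°
Leg 4: dist=11821.0 km, bearing=183.3°
Leg 5: dist=18108.1 km, bearing=343.0°
Leg 6: dist=15206.2 km, bearing=232.1°
Total: 72488.1 km

Leg 1: φ1=1.1007809, φ2=-1.3685144, Δφ=-2.4692953, Δλ=-0.6034598 rad; a=sin²(Δφ/2)+cosφ1·cosφ2·sin²(Δλ/2)=0.8992319491; c=2·atan2(√a, √(1-a))=2.495535727; dist=6371·c=15899.058 ≈ 15899.1 km; running total=15899.1 km
Leg 1 bearing: y=sinΔλ·cosφ2=-0.11401264, x=cosφ1·sinφ2-sinφ1·cosφ2·cosΔλ=-0.59114848; θ=atan2(y, x)=-169.0836° <0 so +360° → 190.9164° ≈ 190.9°
Leg 2: φ1=-1.3685144, φ2=-0.6186529, Δφ=0.7498615, Δλ=0.8444584 rad; a=sin²(Δφ/2)+cosφ1·cosφ2·sin²(Δλ/2)=0.1615936995; c=2·atan2(√a, √(1-a))=0.827372149; dist=6371·c=5271.188 ≈ 5271.2 km; running total=21170.3 km
Leg 2 bearing: y=sinΔλ·cosφ2=0.60904951, x=cosφ1·sinφ2-sinφ1·cosφ2·cosΔλ=0.41350139; θ=atan2(y, x)=55.8263° ≈ 55.8°
Leg 3: φ1=-0.6186529, φ2=-0.8897566, Δφ=-0.2711037, Δλ=1.3458723 rad; a=sin²(Δφ/2)+cosφ1·cosφ2·sin²(Δλ/2)=0.2175197208; c=2·atan2(√a, √(1-a))=0.970410875; dist=6371·c=6182.488 ≈ 6182.5 km; running total=27352.8 km
Leg 3 bearing: y=sinΔλ·cosφ2=0.61374213, x=cosφ1·sinφ2-sinφ1·cosφ2·cosΔλ=-0.55148905; θ=atan2(y, x)=131.9419° ≈ 131.9°
Leg 4: φ1=-0.8897566, φ2=-0.3952769, Δφ=0.4944797, Δλ=-3.0808482 rad; a=sin²(Δφ/2)+cosφ1·cosφ2·sin²(Δλ/2)=0.6404088400; c=2·atan2(√a, √(1-a))=1.855442292; dist=6371·c=11821.023 ≈ 11821.0 km; running total=39173.8 km
Leg 4 bearing: y=sinΔλ·cosφ2=-0.05602596, x=cosφ1·sinφ2-sinφ1·cosφ2·cosΔλ=-0.95812448; θ=atan2(y, x)=-176.6535° <0 so +360° → 183.3465° ≈ 183.3°
Leg 5: φ1=-0.3952769, φ2=0.6792472, Δφ=1.0745242, Δλ=3.2525048 rad; a=sin²(Δφ/2)+cosφ1·cosφ2·sin²(Δλ/2)=0.9777693106; c=2·atan2(√a, √(1-a))=2.842277399; dist=6371·c=18108.149 ≈ 18108.1 km; running total=57281.9 km
Leg 5 bearing: y=sinΔλ·cosφ2=-0.08611794, x=cosφ1·sinφ2-sinφ1·cosφ2·cosΔλ=0.28201001; θ=atan2(y, x)=-16.9812° <0 so +360° → 343.0188° ≈ 343.0°
Leg 6: φ1=0.6792472, φ2=-0.9033004, Δφ=-1.5825476, Δλ=-2.0805808 rad; a=sin²(Δφ/2)+cosφ1·cosφ2·sin²(Δλ/2)=0.8642033497; c=2·atan2(√a, √(1-a))=2.386789899; dist=6371·c=15206.238 ≈ 15206.2 km; running total=72488.1 km
Leg 6 bearing: y=sinΔλ·cosφ2=-0.54031255, x=cosφ1·sinφ2-sinφ1·cosφ2·cosΔλ=-0.42129090; θ=atan2(y, x)=-127.9441° <0 so +360° → 232.0559° ≈ 232.1°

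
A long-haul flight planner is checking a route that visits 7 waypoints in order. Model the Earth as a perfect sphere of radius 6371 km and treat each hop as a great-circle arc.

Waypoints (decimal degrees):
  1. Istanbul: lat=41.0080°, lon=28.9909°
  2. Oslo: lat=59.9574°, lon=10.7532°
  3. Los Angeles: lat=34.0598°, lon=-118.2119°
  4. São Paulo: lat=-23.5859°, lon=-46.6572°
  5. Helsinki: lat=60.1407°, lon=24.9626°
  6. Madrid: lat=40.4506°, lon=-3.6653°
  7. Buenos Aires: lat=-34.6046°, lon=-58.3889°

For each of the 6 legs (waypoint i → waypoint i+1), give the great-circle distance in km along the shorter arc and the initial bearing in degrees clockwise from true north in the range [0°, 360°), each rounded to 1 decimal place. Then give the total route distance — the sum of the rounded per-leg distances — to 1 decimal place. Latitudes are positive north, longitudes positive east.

Leg 1: dist=2452.3 km, bearing=335.3°
Leg 2: dist=8568.3 km, bearing=318.6°
Leg 3: dist=9904.8 km, bearing=119.6°
Leg 4: dist=11310.8 km, bearing=28.9°
Leg 5: dist=2942.7 km, bearing=234.9°
Leg 6: dist=10050.4 km, bearing=222.2°
Total: 45229.3 km

Leg 1: φ1=0.7157246, φ2=1.0464540, Δφ=0.3307294, Δλ=-0.3183079 rad; a=sin²(Δφ/2)+cosφ1·cosφ2·sin²(Δλ/2)=0.0365861446; c=2·atan2(√a, √(1-a))=0.384922034; dist=6371·c=2452.338 ≈ 2452.3 km; running total=2452.3 km
Leg 1 bearing: y=sinΔλ·cosφ2=-0.15668143, x=cosφ1·sinφ2-sinφ1·cosφ2·cosΔλ=0.34123500; θ=atan2(y, x)=-24.6627° <0 so +360° → 335.3373° ≈ 335.3°
Leg 2: φ1=1.0464540, φ2=0.5944557, Δφ=-0.4519984, Δλ=-2.2508656 rad; a=sin²(Δφ/2)+cosφ1·cosφ2·sin²(Δλ/2)=0.3880022891; c=2·atan2(√a, √(1-a))=1.344884183; dist=6371·c=8568.257 ≈ 8568.3 km; running total=11020.6 km
Leg 2 bearing: y=sinΔλ·cosφ2=-0.64414674, x=cosφ1·sinφ2-sinφ1·cosφ2·cosΔλ=0.73136929; θ=atan2(y, x)=-41.3717° <0 so +360° → 318.6283° ≈ 318.6°
Leg 3: φ1=0.5944557, φ2=-0.4116516, Δφ=-1.0061073, Δλ=1.2488651 rad; a=sin²(Δφ/2)+cosφ1·cosφ2·sin²(Δλ/2)=0.4919338452; c=2·atan2(√a, √(1-a))=1.554663317; dist=6371·c=9904.760 ≈ 9904.8 km; running total=20925.4 km
Leg 3 bearing: y=sinΔλ·cosφ2=0.86937908, x=cosφ1·sinφ2-sinφ1·cosφ2·cosΔλ=-0.49388233; θ=atan2(y, x)=119.6003° ≈ 119.6°
Leg 4: φ1=-0.4116516, φ2=1.0496532, Δφ=1.4613048, Δλ=1.2500013 rad; a=sin²(Δφ/2)+cosφ1·cosφ2·sin²(Δλ/2)=0.6015662921; c=2·atan2(√a, √(1-a))=1.775352477; dist=6371·c=11310.771 ≈ 11310.8 km; running total=32236.2 km
Leg 4 bearing: y=sinΔλ·cosφ2=0.47247290, x=cosφ1·sinφ2-sinφ1·cosφ2·cosΔλ=0.85761676; θ=atan2(y, x)=28.8510° ≈ 28.9°
Leg 5: φ1=1.0496532, φ2=0.7059962, Δφ=-0.3436571, Δλ=-0.4996511 rad; a=sin²(Δφ/2)+cosφ1·cosφ2·sin²(Δλ/2)=0.0523936762; c=2·atan2(√a, √(1-a))=0.461888178; dist=6371·c=2942.690 ≈ 2942.7 km; running total=35178.9 km
Leg 5 bearing: y=sinΔλ·cosφ2=-0.36459335, x=cosφ1·sinφ2-sinφ1·cosφ2·cosΔλ=-0.25625380; θ=atan2(y, x)=-125.1014° <0 so +360° → 234.8986° ≈ 234.9°
Leg 6: φ1=0.7059962, φ2=-0.6039642, Δφ=-1.3099604, Δλ=-0.9551070 rad; a=sin²(Δφ/2)+cosφ1·cosφ2·sin²(Δλ/2)=0.5033642556; c=2·atan2(√a, √(1-a))=1.577524889; dist=6371·c=10050.411 ≈ 10050.4 km; running total=45229.3 km
Leg 6 bearing: y=sinΔλ·cosφ2=-0.67195118, x=cosφ1·sinφ2-sinφ1·cosφ2·cosΔλ=-0.74056488; θ=atan2(y, x)=-137.7810° <0 so +360° → 222.2190° ≈ 222.2°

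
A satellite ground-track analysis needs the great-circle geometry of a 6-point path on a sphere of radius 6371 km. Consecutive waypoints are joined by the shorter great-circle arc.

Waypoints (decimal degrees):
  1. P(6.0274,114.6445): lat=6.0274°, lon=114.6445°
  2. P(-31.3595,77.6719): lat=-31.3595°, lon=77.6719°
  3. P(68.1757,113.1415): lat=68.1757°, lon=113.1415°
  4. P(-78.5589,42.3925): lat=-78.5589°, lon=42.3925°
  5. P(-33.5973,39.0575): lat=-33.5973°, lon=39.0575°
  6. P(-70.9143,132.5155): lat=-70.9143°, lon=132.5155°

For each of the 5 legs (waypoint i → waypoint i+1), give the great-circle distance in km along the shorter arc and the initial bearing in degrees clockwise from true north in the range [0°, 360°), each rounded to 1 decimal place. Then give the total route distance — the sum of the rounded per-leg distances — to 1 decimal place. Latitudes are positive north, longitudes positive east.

Leg 1: φ1=0.1051980, φ2=-0.5473265, Δφ=-0.6525245, Δλ=-0.6452936 rad; a=sin²(Δφ/2)+cosφ1·cosφ2·sin²(Δλ/2)=0.1881002883; c=2·atan2(√a, √(1-a))=0.897201818; dist=6371·c=5716.073 ≈ 5716.1 km; running total=5716.1 km
Leg 1 bearing: y=sinΔλ·cosφ2=-0.51357501, x=cosφ1·sinφ2-sinφ1·cosφ2·cosΔλ=-0.58916465; θ=atan2(y, x)=-138.9213° <0 so +360° → 221.0787° ≈ 221.1°
Leg 2: φ1=-0.5473265, φ2=1.1898904, Δφ=1.7372170, Δλ=0.6190613 rad; a=sin²(Δφ/2)+cosφ1·cosφ2·sin²(Δλ/2)=0.6122827731; c=2·atan2(√a, √(1-a))=1.797293499; dist=6371·c=11450.557 ≈ 11450.6 km; running total=17166.7 km
Leg 2 bearing: y=sinΔλ·cosφ2=0.21572244, x=cosφ1·sinφ2-sinφ1·cosφ2·cosΔλ=0.95028109; θ=atan2(y, x)=12.7899° ≈ 12.8°
Leg 3: φ1=1.1898904, φ2=-1.3711115, Δφ=-2.5610019, Δλ=-1.2348030 rad; a=sin²(Δφ/2)+cosφ1·cosφ2·sin²(Δλ/2)=0.9427840151; c=2·atan2(√a, √(1-a))=2.658511776; dist=6371·c=16937.379 ≈ 16937.4 km; running total=34104.1 km
Leg 3 bearing: y=sinΔλ·cosφ2=-0.18726880, x=cosφ1·sinφ2-sinφ1·cosφ2·cosΔλ=-0.42508783; θ=atan2(y, x)=-156.2245° <0 so +360° → 203.7755° ≈ 203.8°
Leg 4: φ1=-1.3711115, φ2=-0.5863835, Δφ=0.7847280, Δλ=-0.0582067 rad; a=sin²(Δφ/2)+cosφ1·cosφ2·sin²(Δλ/2)=0.1463496411; c=2·atan2(√a, √(1-a))=0.785123858; dist=6371·c=5002.024 ≈ 5002.0 km; running total=39106.1 km
Leg 4 bearing: y=sinΔλ·cosφ2=-0.04845577, x=cosφ1·sinφ2-sinφ1·cosφ2·cosΔλ=0.70525012; θ=atan2(y, x)=-3.9305° <0 so +360° → 356.0695° ≈ 356.1°
Leg 5: φ1=-0.5863835, φ2=-1.2376880, Δφ=-0.6513045, Δλ=1.6311498 rad; a=sin²(Δφ/2)+cosφ1·cosφ2·sin²(Δλ/2)=0.2467464998; c=2·atan2(√a, √(1-a))=1.039667475; dist=6371·c=6623.721 ≈ 6623.7 km; running total=45729.8 km
Leg 5 bearing: y=sinΔλ·cosφ2=0.32638670, x=cosφ1·sinφ2-sinφ1·cosφ2·cosΔλ=-0.79807417; θ=atan2(y, x)=157.7570° ≈ 157.8°

Leg 1: dist=5716.1 km, bearing=221.1°
Leg 2: dist=11450.6 km, bearing=12.8°
Leg 3: dist=16937.4 km, bearing=203.8°
Leg 4: dist=5002.0 km, bearing=356.1°
Leg 5: dist=6623.7 km, bearing=157.8°
Total: 45729.8 km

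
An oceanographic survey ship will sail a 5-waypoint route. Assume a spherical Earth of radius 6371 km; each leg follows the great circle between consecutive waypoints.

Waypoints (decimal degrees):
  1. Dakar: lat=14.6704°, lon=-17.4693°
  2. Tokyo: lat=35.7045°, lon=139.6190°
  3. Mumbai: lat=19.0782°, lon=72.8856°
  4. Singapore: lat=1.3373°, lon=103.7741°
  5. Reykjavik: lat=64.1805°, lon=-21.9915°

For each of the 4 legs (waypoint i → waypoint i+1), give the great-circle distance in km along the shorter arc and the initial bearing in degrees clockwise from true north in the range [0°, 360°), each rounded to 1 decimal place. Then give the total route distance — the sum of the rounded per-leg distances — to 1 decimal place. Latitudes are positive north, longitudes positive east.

Leg 1: φ1=0.2560468, φ2=0.6231611, Δφ=0.3671143, Δλ=2.7417081 rad; a=sin²(Δφ/2)+cosφ1·cosφ2·sin²(Δλ/2)=0.7878925555; c=2·atan2(√a, √(1-a))=2.184360412; dist=6371·c=13916.560 ≈ 13916.6 km; running total=13916.6 km
Leg 1 bearing: y=sinΔλ·cosφ2=0.31613606, x=cosφ1·sinφ2-sinφ1·cosφ2·cosΔλ=0.75400895; θ=atan2(y, x)=22.7470° ≈ 22.7°
Leg 2: φ1=0.6231611, φ2=0.3329774, Δφ=-0.2901837, Δλ=-1.1647176 rad; a=sin²(Δφ/2)+cosφ1·cosφ2·sin²(Δλ/2)=0.2530496221; c=2·atan2(√a, √(1-a))=1.054226149; dist=6371·c=6716.475 ≈ 6716.5 km; running total=20633.1 km
Leg 2 bearing: y=sinΔλ·cosφ2=-0.86821696, x=cosφ1·sinφ2-sinφ1·cosφ2·cosΔλ=0.04755370; θ=atan2(y, x)=-86.8649° <0 so +360° → 273.1351° ≈ 273.1°
Leg 3: φ1=0.3329774, φ2=0.0233403, Δφ=-0.3096371, Δλ=0.5391060 rad; a=sin²(Δφ/2)+cosφ1·cosφ2·sin²(Δλ/2)=0.0907804804; c=2·atan2(√a, √(1-a))=0.612107224; dist=6371·c=3899.735 ≈ 3899.7 km; running total=24532.8 km
Leg 3 bearing: y=sinΔλ·cosφ2=0.51322919, x=cosφ1·sinφ2-sinφ1·cosφ2·cosΔλ=-0.25836667; θ=atan2(y, x)=116.7213° ≈ 116.7°
Leg 4: φ1=0.0233403, φ2=1.1201610, Δφ=1.0968208, Δλ=-2.1950238 rad; a=sin²(Δφ/2)+cosφ1·cosφ2·sin²(Δλ/2)=0.6167405971; c=2·atan2(√a, √(1-a))=1.806452624; dist=6371·c=11508.910 ≈ 11508.9 km; running total=36041.7 km
Leg 4 bearing: y=sinΔλ·cosφ2=-0.35340160, x=cosφ1·sinφ2-sinφ1·cosφ2·cosΔλ=0.90586635; θ=atan2(y, x)=-21.3120° <0 so +360° → 338.6880° ≈ 338.7°

Leg 1: dist=13916.6 km, bearing=22.7°
Leg 2: dist=6716.5 km, bearing=273.1°
Leg 3: dist=3899.7 km, bearing=116.7°
Leg 4: dist=11508.9 km, bearing=338.7°
Total: 36041.7 km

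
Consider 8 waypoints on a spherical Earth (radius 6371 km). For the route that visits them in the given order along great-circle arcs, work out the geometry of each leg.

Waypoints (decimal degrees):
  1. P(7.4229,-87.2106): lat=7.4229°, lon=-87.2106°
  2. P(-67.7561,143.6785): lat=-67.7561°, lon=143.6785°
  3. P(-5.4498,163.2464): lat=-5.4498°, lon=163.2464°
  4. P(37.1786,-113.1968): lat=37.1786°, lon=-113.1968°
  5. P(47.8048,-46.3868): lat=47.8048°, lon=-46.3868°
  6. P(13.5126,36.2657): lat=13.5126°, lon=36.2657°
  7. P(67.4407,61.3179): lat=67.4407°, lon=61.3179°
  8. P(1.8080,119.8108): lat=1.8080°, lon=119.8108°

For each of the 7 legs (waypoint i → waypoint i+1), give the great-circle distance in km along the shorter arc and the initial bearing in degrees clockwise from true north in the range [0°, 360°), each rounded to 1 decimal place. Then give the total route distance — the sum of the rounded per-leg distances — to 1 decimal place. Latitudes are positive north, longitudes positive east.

Leg 1: φ1=0.1295540, φ2=-1.1825670, Δφ=-1.3121211, Δλ=4.0297750 rad; a=sin²(Δφ/2)+cosφ1·cosφ2·sin²(Δλ/2)=0.6781873071; c=2·atan2(√a, √(1-a))=1.935181191; dist=6371·c=12329.039 ≈ 12329.0 km; running total=12329.0 km
Leg 1 bearing: y=sinΔλ·cosφ2=-0.29372700, x=cosφ1·sinφ2-sinφ1·cosφ2·cosΔλ=-0.88697327; θ=atan2(y, x)=-161.6774° <0 so +360° → 198.3226° ≈ 198.3°
Leg 2: φ1=-1.1825670, φ2=-0.0951170, Δφ=1.0874501, Δλ=0.3415243 rad; a=sin²(Δφ/2)+cosφ1·cosφ2·sin²(Δλ/2)=0.2785097769; c=2·atan2(√a, √(1-a))=1.111875953; dist=6371·c=7083.762 ≈ 7083.8 km; running total=19412.8 km
Leg 2 bearing: y=sinΔλ·cosφ2=0.33340980, x=cosφ1·sinφ2-sinφ1·cosφ2·cosΔλ=0.83222967; θ=atan2(y, x)=21.8321° ≈ 21.8°
Leg 3: φ1=-0.0951170, φ2=0.6488890, Δφ=0.7440059, Δλ=-4.8248440 rad; a=sin²(Δφ/2)+cosφ1·cosφ2·sin²(Δλ/2)=0.4841931852; c=2·atan2(√a, √(1-a))=1.539177429; dist=6371·c=9806.099 ≈ 9806.1 km; running total=29218.9 km
Leg 3 bearing: y=sinΔλ·cosφ2=0.79172305, x=cosφ1·sinφ2-sinφ1·cosφ2·cosΔλ=0.61006163; θ=atan2(y, x)=52.3840° ≈ 52.4°
Leg 4: φ1=0.6488890, φ2=0.8343512, Δφ=0.1854622, Δλ=1.1660545 rad; a=sin²(Δφ/2)+cosφ1·cosφ2·sin²(Δλ/2)=0.1707826711; c=2·atan2(√a, √(1-a))=0.852059271; dist=6371·c=5428.470 ≈ 5428.5 km; running total=34647.4 km
Leg 4 bearing: y=sinΔλ·cosφ2=0.61739126, x=cosφ1·sinφ2-sinφ1·cosφ2·cosΔλ=0.43045538; θ=atan2(y, x)=55.1152° ≈ 55.1°
Leg 5: φ1=0.8343512, φ2=0.2358394, Δφ=-0.5985118, Δλ=1.4425583 rad; a=sin²(Δφ/2)+cosφ1·cosφ2·sin²(Δλ/2)=0.3716862349; c=2·atan2(√a, √(1-a))=1.311265075; dist=6371·c=8354.070 ≈ 8354.1 km; running total=43001.5 km
Leg 5 bearing: y=sinΔλ·cosφ2=0.96433462, x=cosφ1·sinφ2-sinφ1·cosφ2·cosΔλ=0.06481552; θ=atan2(y, x)=86.1548° ≈ 86.2°
Leg 6: φ1=0.2358394, φ2=1.1770623, Δφ=0.9412229, Δλ=0.4372434 rad; a=sin²(Δφ/2)+cosφ1·cosφ2·sin²(Δλ/2)=0.2231463954; c=2·atan2(√a, √(1-a))=0.983986671; dist=6371·c=6268.979 ≈ 6269.0 km; running total=49270.5 km
Leg 6 bearing: y=sinΔλ·cosφ2=0.16244973, x=cosφ1·sinφ2-sinφ1·cosφ2·cosΔλ=0.81671195; θ=atan2(y, x)=11.2497° ≈ 11.2°
Leg 7: φ1=1.1770623, φ2=0.0315556, Δφ=-1.1455067, Δλ=1.0208937 rad; a=sin²(Δφ/2)+cosφ1·cosφ2·sin²(Δλ/2)=0.3852360253; c=2·atan2(√a, √(1-a))=1.339203671; dist=6371·c=8532.067 ≈ 8532.1 km; running total=57802.6 km
Leg 7 bearing: y=sinΔλ·cosφ2=0.85215097, x=cosφ1·sinφ2-sinφ1·cosφ2·cosΔλ=-0.47027189; θ=atan2(y, x)=118.8927° ≈ 118.9°

Leg 1: dist=12329.0 km, bearing=198.3°
Leg 2: dist=7083.8 km, bearing=21.8°
Leg 3: dist=9806.1 km, bearing=52.4°
Leg 4: dist=5428.5 km, bearing=55.1°
Leg 5: dist=8354.1 km, bearing=86.2°
Leg 6: dist=6269.0 km, bearing=11.2°
Leg 7: dist=8532.1 km, bearing=118.9°
Total: 57802.6 km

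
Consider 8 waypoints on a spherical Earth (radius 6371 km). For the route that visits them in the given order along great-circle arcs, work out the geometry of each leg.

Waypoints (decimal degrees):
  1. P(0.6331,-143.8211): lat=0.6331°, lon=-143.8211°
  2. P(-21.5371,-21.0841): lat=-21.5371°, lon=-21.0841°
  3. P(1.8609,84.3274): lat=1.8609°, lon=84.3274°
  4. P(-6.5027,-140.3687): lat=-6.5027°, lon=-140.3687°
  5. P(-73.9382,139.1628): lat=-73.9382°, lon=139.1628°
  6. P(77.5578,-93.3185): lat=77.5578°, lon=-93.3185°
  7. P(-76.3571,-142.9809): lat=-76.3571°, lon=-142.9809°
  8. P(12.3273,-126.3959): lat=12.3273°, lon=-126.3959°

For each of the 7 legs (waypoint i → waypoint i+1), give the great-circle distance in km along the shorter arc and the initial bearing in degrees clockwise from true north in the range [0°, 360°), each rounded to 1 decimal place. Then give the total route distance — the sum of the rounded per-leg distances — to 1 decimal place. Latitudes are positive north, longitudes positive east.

Leg 1: dist=13395.4 km, bearing=114.8°
Leg 2: dist=11676.6 km, bearing=94.0°
Leg 3: dist=15033.6 km, bearing=97.4°
Leg 4: dist=9020.2 km, bearing=196.0°
Leg 5: dist=18578.9 km, bearing=49.9°
Leg 6: dist=17386.2 km, bearing=206.6°
Leg 7: dist=9922.3 km, bearing=16.2°
Total: 95013.2 km

Leg 1: φ1=0.0110497, φ2=-0.3758933, Δφ=-0.3869430, Δλ=2.1421648 rad; a=sin²(Δφ/2)+cosφ1·cosφ2·sin²(Δλ/2)=0.7535258679; c=2·atan2(√a, √(1-a))=2.102557067; dist=6371·c=13395.391 ≈ 13395.4 km; running total=13395.4 km
Leg 1 bearing: y=sinΔλ·cosφ2=0.78243187, x=cosφ1·sinφ2-sinφ1·cosφ2·cosΔλ=-0.36152304; θ=atan2(y, x)=114.7993° ≈ 114.8°
Leg 2: φ1=-0.3758933, φ2=0.0324788, Δφ=0.4083721, Δλ=1.8397777 rad; a=sin²(Δφ/2)+cosφ1·cosφ2·sin²(Δλ/2)=0.6294928137; c=2·atan2(√a, √(1-a))=1.832768177; dist=6371·c=11676.566 ≈ 11676.6 km; running total=25072.0 km
Leg 2 bearing: y=sinΔλ·cosφ2=0.96353366, x=cosφ1·sinφ2-sinφ1·cosφ2·cosΔλ=-0.06730034; θ=atan2(y, x)=93.9955° ≈ 94.0°
Leg 3: φ1=0.0324788, φ2=-0.1134935, Δφ=-0.1459724, Δλ=-3.9216868 rad; a=sin²(Δφ/2)+cosφ1·cosφ2·sin²(Δλ/2)=0.8547896141; c=2·atan2(√a, √(1-a))=2.359697200; dist=6371·c=15033.631 ≈ 15033.6 km; running total=40105.6 km
Leg 3 bearing: y=sinΔλ·cosφ2=0.69882135, x=cosφ1·sinφ2-sinφ1·cosφ2·cosΔλ=-0.09025538; θ=atan2(y, x)=97.3592° ≈ 97.4°
Leg 4: φ1=-0.1134935, φ2=-1.2904650, Δφ=-1.1769715, Δλ=4.8787450 rad; a=sin²(Δφ/2)+cosφ1·cosφ2·sin²(Δλ/2)=0.4228255785; c=2·atan2(√a, √(1-a))=1.415827962; dist=6371·c=9020.240 ≈ 9020.2 km; running total=49125.8 km
Leg 4 bearing: y=sinΔλ·cosφ2=-0.27285446, x=cosφ1·sinφ2-sinφ1·cosφ2·cosΔλ=-0.94959301; θ=atan2(y, x)=-163.9686° <0 so +360° → 196.0314° ≈ 196.0°
Leg 5: φ1=-1.2904650, φ2=1.3536390, Δφ=2.6441040, Δλ=-4.0575641 rad; a=sin²(Δφ/2)+cosφ1·cosφ2·sin²(Δλ/2)=0.9873493100; c=2·atan2(√a, √(1-a))=2.916165064; dist=6371·c=18578.888 ≈ 18578.9 km; running total=67704.7 km
Leg 5 bearing: y=sinΔλ·cosφ2=0.17088882, x=cosφ1·sinφ2-sinφ1·cosφ2·cosΔλ=0.14408196; θ=atan2(y, x)=49.8647° ≈ 49.9°
Leg 6: φ1=1.3536390, φ2=-1.3326828, Δφ=-2.6863218, Δλ=-0.8667724 rad; a=sin²(Δφ/2)+cosφ1·cosφ2·sin²(Δλ/2)=0.9580331998; c=2·atan2(√a, √(1-a))=2.728955397; dist=6371·c=17386.175 ≈ 17386.2 km; running total=85090.9 km
Leg 6 bearing: y=sinΔλ·cosφ2=-0.17979027, x=cosφ1·sinφ2-sinφ1·cosφ2·cosΔλ=-0.35846591; θ=atan2(y, x)=-153.3637° <0 so +360° → 206.6363° ≈ 206.6°
Leg 7: φ1=-1.3326828, φ2=0.2151520, Δφ=1.5478348, Δλ=0.2894629 rad; a=sin²(Δφ/2)+cosφ1·cosφ2·sin²(Δλ/2)=0.4933135169; c=2·atan2(√a, √(1-a))=1.557422962; dist=6371·c=9922.342 ≈ 9922.3 km; running total=95013.2 km
Leg 7 bearing: y=sinΔλ·cosφ2=0.27885641, x=cosφ1·sinφ2-sinφ1·cosφ2·cosΔλ=0.96023969; θ=atan2(y, x)=16.1935° ≈ 16.2°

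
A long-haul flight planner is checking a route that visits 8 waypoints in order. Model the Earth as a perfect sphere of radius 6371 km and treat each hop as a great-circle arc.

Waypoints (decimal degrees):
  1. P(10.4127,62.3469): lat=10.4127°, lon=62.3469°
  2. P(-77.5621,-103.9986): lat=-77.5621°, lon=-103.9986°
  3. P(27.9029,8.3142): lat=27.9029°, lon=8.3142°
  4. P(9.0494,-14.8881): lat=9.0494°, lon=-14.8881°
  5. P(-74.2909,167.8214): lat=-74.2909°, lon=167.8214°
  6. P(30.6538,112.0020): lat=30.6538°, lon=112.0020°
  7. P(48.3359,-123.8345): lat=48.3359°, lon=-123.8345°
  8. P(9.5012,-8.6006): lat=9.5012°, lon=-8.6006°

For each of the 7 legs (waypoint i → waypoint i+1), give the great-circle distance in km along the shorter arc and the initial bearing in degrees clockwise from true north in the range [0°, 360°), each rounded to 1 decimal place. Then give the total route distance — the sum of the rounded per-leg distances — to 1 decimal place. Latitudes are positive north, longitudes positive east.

Leg 1: φ1=0.1817359, φ2=-1.3537140, Δφ=-1.5354499, Δλ=-2.9032767 rad; a=sin²(Δφ/2)+cosφ1·cosφ2·sin²(Δλ/2)=0.6911712353; c=2·atan2(√a, √(1-a))=1.963126382; dist=6371·c=12507.078 ≈ 12507.1 km; running total=12507.1 km
Leg 1 bearing: y=sinΔλ·cosφ2=-0.05084433, x=cosφ1·sinφ2-sinφ1·cosφ2·cosΔλ=-0.92262077; θ=atan2(y, x)=-176.8457° <0 so +360° → 183.1543° ≈ 183.2°
Leg 2: φ1=-1.3537140, φ2=0.4869975, Δφ=1.8407115, Δλ=1.9602282 rad; a=sin²(Δφ/2)+cosφ1·cosφ2·sin²(Δλ/2)=0.7646283967; c=2·atan2(√a, √(1-a))=2.128520707; dist=6371·c=13560.805 ≈ 13560.8 km; running total=26067.9 km
Leg 2 bearing: y=sinΔλ·cosφ2=0.81757170, x=cosφ1·sinφ2-sinφ1·cosφ2·cosΔλ=-0.22685626; θ=atan2(y, x)=105.5080° ≈ 105.5°
Leg 3: φ1=0.4869975, φ2=0.1579418, Δφ=-0.3290557, Δλ=-0.4049565 rad; a=sin²(Δφ/2)+cosφ1·cosφ2·sin²(Δλ/2)=0.0621199320; c=2·atan2(√a, √(1-a))=0.503788145; dist=6371·c=3209.634 ≈ 3209.6 km; running total=29277.5 km
Leg 3 bearing: y=sinΔλ·cosφ2=-0.38907499, x=cosφ1·sinφ2-sinφ1·cosφ2·cosΔλ=-0.28577060; θ=atan2(y, x)=-126.2968° <0 so +360° → 233.7032° ≈ 233.7°
Leg 4: φ1=0.1579418, φ2=-1.2966208, Δφ=-1.4545626, Δλ=3.1888823 rad; a=sin²(Δφ/2)+cosφ1·cosφ2·sin²(Δλ/2)=0.7092477689; c=2·atan2(√a, √(1-a))=2.002584516; dist=6371·c=12758.466 ≈ 12758.5 km; running total=42036.0 km
Leg 4 bearing: y=sinΔλ·cosφ2=-0.01279907, x=cosφ1·sinφ2-sinφ1·cosφ2·cosΔλ=-0.90812866; θ=atan2(y, x)=-179.1925° <0 so +360° → 180.8075° ≈ 180.8°
Leg 5: φ1=-1.2966208, φ2=0.5350097, Δφ=1.8316305, Δλ=-0.9742323 rad; a=sin²(Δφ/2)+cosφ1·cosφ2·sin²(Δλ/2)=0.6799755483; c=2·atan2(√a, √(1-a))=1.939011803; dist=6371·c=12353.444 ≈ 12353.4 km; running total=54389.4 km
Leg 5 bearing: y=sinΔλ·cosφ2=-0.71167105, x=cosφ1·sinφ2-sinφ1·cosφ2·cosΔλ=0.60329058; θ=atan2(y, x)=-49.7117° <0 so +360° → 310.2883° ≈ 310.3°
Leg 6: φ1=0.5350097, φ2=0.8436206, Δφ=0.3086109, Δλ=-4.1161234 rad; a=sin²(Δφ/2)+cosφ1·cosφ2·sin²(Δλ/2)=0.4701261458; c=2·atan2(√a, √(1-a))=1.511013013; dist=6371·c=9626.664 ≈ 9626.7 km; running total=64016.1 km
Leg 6 bearing: y=sinΔλ·cosφ2=0.55004999, x=cosφ1·sinφ2-sinφ1·cosφ2·cosΔλ=0.83299173; θ=atan2(y, x)=33.4380° ≈ 33.4°
Leg 7: φ1=0.8436206, φ2=0.1658272, Δφ=-0.6777934, Δλ=2.0112110 rad; a=sin²(Δφ/2)+cosφ1·cosφ2·sin²(Δλ/2)=0.5780976206; c=2·atan2(√a, √(1-a))=1.727633758; dist=6371·c=11006.755 ≈ 11006.8 km; running total=75022.9 km
Leg 7 bearing: y=sinΔλ·cosφ2=0.89216615, x=cosφ1·sinφ2-sinφ1·cosφ2·cosΔλ=0.42384268; θ=atan2(y, x)=64.5889° ≈ 64.6°

Leg 1: dist=12507.1 km, bearing=183.2°
Leg 2: dist=13560.8 km, bearing=105.5°
Leg 3: dist=3209.6 km, bearing=233.7°
Leg 4: dist=12758.5 km, bearing=180.8°
Leg 5: dist=12353.4 km, bearing=310.3°
Leg 6: dist=9626.7 km, bearing=33.4°
Leg 7: dist=11006.8 km, bearing=64.6°
Total: 75022.9 km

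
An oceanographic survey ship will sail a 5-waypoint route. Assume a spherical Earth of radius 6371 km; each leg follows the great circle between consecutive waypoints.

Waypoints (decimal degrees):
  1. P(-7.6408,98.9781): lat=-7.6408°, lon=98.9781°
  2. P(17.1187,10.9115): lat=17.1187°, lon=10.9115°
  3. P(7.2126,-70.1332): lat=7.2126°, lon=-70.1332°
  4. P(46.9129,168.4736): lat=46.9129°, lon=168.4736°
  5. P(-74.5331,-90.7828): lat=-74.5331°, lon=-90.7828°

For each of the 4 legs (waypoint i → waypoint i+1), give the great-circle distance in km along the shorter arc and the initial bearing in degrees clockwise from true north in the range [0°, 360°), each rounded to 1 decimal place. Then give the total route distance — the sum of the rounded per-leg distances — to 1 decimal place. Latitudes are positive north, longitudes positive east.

Leg 1: φ1=-0.1333571, φ2=0.2987777, Δφ=0.4321348, Δλ=-1.5370521 rad; a=sin²(Δφ/2)+cosφ1·cosφ2·sin²(Δλ/2)=0.5035904494; c=2·atan2(√a, √(1-a))=1.577977287; dist=6371·c=10053.293 ≈ 10053.3 km; running total=10053.3 km
Leg 1 bearing: y=sinΔλ·cosφ2=-0.95515294, x=cosφ1·sinφ2-sinφ1·cosφ2·cosΔλ=0.29602585; θ=atan2(y, x)=-72.7805° <0 so +360° → 287.2195° ≈ 287.2°
Leg 2: φ1=0.2987777, φ2=0.1258836, Δφ=-0.1728941, Δλ=-1.4144969 rad; a=sin²(Δφ/2)+cosφ1·cosφ2·sin²(Δλ/2)=0.4077266779; c=2·atan2(√a, √(1-a))=1.385185763; dist=6371·c=8825.018 ≈ 8825.0 km; running total=18878.3 km
Leg 2 bearing: y=sinΔλ·cosφ2=-0.97999366, x=cosφ1·sinφ2-sinφ1·cosφ2·cosΔλ=0.07453166; θ=atan2(y, x)=-85.6508° <0 so +360° → 274.3492° ≈ 274.3°
Leg 3: φ1=0.1258836, φ2=0.8187846, Δφ=0.6929009, Δλ=4.1644743 rad; a=sin²(Δφ/2)+cosφ1·cosφ2·sin²(Δλ/2)=0.6306647204; c=2·atan2(√a, √(1-a))=1.835195576; dist=6371·c=11692.031 ≈ 11692.0 km; running total=30570.3 km
Leg 3 bearing: y=sinΔλ·cosφ2=-0.58311078, x=cosφ1·sinφ2-sinφ1·cosφ2·cosΔλ=0.76921307; θ=atan2(y, x)=-37.1644° <0 so +360° → 322.8356° ≈ 322.8°
Leg 4: φ1=0.8187846, φ2=-1.3008480, Δφ=-2.1196326, Δλ=-4.5248778 rad; a=sin²(Δφ/2)+cosφ1·cosφ2·sin²(Δλ/2)=0.8689135310; c=2·atan2(√a, √(1-a))=2.400641779; dist=6371·c=15294.489 ≈ 15294.5 km; running total=45864.8 km
Leg 4 bearing: y=sinΔλ·cosφ2=0.26200704, x=cosφ1·sinφ2-sinφ1·cosφ2·cosΔλ=-0.62206394; θ=atan2(y, x)=157.1597° ≈ 157.2°

Leg 1: dist=10053.3 km, bearing=287.2°
Leg 2: dist=8825.0 km, bearing=274.3°
Leg 3: dist=11692.0 km, bearing=322.8°
Leg 4: dist=15294.5 km, bearing=157.2°
Total: 45864.8 km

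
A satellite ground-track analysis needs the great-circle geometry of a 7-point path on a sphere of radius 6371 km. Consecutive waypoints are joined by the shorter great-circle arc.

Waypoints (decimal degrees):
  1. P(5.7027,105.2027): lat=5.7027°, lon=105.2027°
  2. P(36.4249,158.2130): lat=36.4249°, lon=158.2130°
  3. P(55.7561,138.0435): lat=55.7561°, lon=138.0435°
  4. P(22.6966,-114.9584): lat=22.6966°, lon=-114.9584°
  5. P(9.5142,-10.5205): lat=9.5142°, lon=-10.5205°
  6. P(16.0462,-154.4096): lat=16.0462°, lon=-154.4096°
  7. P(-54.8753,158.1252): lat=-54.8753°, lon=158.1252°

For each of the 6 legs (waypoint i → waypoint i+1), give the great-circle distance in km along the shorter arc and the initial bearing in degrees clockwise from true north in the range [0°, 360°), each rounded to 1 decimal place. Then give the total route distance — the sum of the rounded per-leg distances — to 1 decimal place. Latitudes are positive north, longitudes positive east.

Leg 1: φ1=0.0995309, φ2=0.6357344, Δφ=0.5362035, Δλ=0.9252043 rad; a=sin²(Δφ/2)+cosφ1·cosφ2·sin²(Δλ/2)=0.2296344004; c=2·atan2(√a, √(1-a))=0.999490222; dist=6371·c=6367.752 ≈ 6367.8 km; running total=6367.8 km
Leg 1 bearing: y=sinΔλ·cosφ2=0.64269779, x=cosφ1·sinφ2-sinφ1·cosφ2·cosΔλ=0.54272399; θ=atan2(y, x)=49.8207° ≈ 49.8°
Leg 2: φ1=0.6357344, φ2=0.9731275, Δφ=0.3373931, Δλ=-0.3520242 rad; a=sin²(Δφ/2)+cosφ1·cosφ2·sin²(Δλ/2)=0.0420726328; c=2·atan2(√a, √(1-a))=0.413164747; dist=6371·c=2632.273 ≈ 2632.3 km; running total=9000.1 km
Leg 2 bearing: y=sinΔλ·cosφ2=-0.19402399, x=cosφ1·sinφ2-sinφ1·cosφ2·cosΔλ=0.35151785; θ=atan2(y, x)=-28.8970° <0 so +360° → 331.1030° ≈ 331.1°
Leg 3: φ1=0.9731275, φ2=0.3961304, Δφ=-0.5769971, Δλ=-4.4157162 rad; a=sin²(Δφ/2)+cosφ1·cosφ2·sin²(Δλ/2)=0.4164008686; c=2·atan2(√a, √(1-a))=1.402809086; dist=6371·c=8937.297 ≈ 8937.3 km; running total=17937.4 km
Leg 3 bearing: y=sinΔλ·cosφ2=0.88225840, x=cosφ1·sinφ2-sinφ1·cosφ2·cosΔλ=0.44007369; θ=atan2(y, x)=63.4898° ≈ 63.5°
Leg 4: φ1=0.3961304, φ2=0.1660541, Δφ=-0.2300763, Δλ=1.8227852 rad; a=sin²(Δφ/2)+cosφ1·cosφ2·sin²(Δλ/2)=0.5815402178; c=2·atan2(√a, √(1-a))=1.734608413; dist=6371·c=11051.190 ≈ 11051.2 km; running total=28988.6 km
Leg 4 bearing: y=sinΔλ·cosφ2=0.95509753, x=cosφ1·sinφ2-sinφ1·cosφ2·cosΔλ=0.24737317; θ=atan2(y, x)=75.4793° ≈ 75.5°
Leg 5: φ1=0.1660541, φ2=0.2800590, Δφ=0.1140049, Δλ=-2.5113386 rad; a=sin²(Δφ/2)+cosφ1·cosφ2·sin²(Δλ/2)=0.8600168600; c=2·atan2(√a, √(1-a))=2.374647237; dist=6371·c=15128.878 ≈ 15128.9 km; running total=44117.5 km
Leg 5 bearing: y=sinΔλ·cosφ2=-0.56638847, x=cosφ1·sinφ2-sinφ1·cosφ2·cosΔλ=0.40094332; θ=atan2(y, x)=-54.7055° <0 so +360° → 305.2945° ≈ 305.3°
Leg 6: φ1=0.2800590, φ2=-0.9577547, Δφ=-1.2378137, Δλ=5.4547613 rad; a=sin²(Δφ/2)+cosφ1·cosφ2·sin²(Δλ/2)=0.4261343970; c=2·atan2(√a, √(1-a))=1.422522413; dist=6371·c=9062.890 ≈ 9062.9 km; running total=53180.4 km
Leg 6 bearing: y=sinΔλ·cosφ2=-0.42396217, x=cosφ1·sinφ2-sinφ1·cosφ2·cosΔλ=-0.89354998; θ=atan2(y, x)=-154.6171° <0 so +360° → 205.3829° ≈ 205.4°

Leg 1: dist=6367.8 km, bearing=49.8°
Leg 2: dist=2632.3 km, bearing=331.1°
Leg 3: dist=8937.3 km, bearing=63.5°
Leg 4: dist=11051.2 km, bearing=75.5°
Leg 5: dist=15128.9 km, bearing=305.3°
Leg 6: dist=9062.9 km, bearing=205.4°
Total: 53180.4 km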